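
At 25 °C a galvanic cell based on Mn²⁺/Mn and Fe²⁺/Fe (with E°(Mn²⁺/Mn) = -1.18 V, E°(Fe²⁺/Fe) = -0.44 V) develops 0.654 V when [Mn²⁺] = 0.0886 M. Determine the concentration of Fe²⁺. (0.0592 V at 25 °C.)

1.1 × 10^-4 M

From the Nernst equation, log Q = n(E° − E)/0.0592 = 2(0.74 − 0.654)/0.0592 = 2.905, so Q = 804.
With Q = [Mn²⁺]/[Fe²⁺] and the known concentrations, [Fe²⁺] in the denominator gives [Fe²⁺] = 1.1 × 10^-4 M.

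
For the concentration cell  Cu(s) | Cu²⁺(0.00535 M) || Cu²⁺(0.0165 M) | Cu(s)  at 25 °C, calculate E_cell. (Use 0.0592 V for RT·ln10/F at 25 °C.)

Both half-cells are Cu²⁺/Cu, so E°_cell = 0. The concentrated side is the cathode; the cell reaction moves Cu²⁺ from high to low concentration with n = 2.
Q = [Cu²⁺]_dilute/[Cu²⁺]_conc = 0.00535/0.0165 = 0.324.
E = 0 − (0.0592/2) log Q = −(0.0592/2)(-0.489) = 0.0145 V.

0.014 V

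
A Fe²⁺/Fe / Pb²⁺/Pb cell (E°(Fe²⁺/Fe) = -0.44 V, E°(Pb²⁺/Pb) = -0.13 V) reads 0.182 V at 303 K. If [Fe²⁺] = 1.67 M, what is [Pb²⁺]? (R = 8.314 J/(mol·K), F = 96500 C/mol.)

9.2 × 10^-5 M

From the Nernst equation, ln Q = nF(E° − E)/RT = 2×96500×(0.31 − 0.182)/(8.314×303) = 9.807, so Q = 1.82 × 10^4.
With Q = [Fe²⁺]/[Pb²⁺] and the known concentrations, [Pb²⁺] in the denominator gives [Pb²⁺] = 9.2 × 10^-5 M.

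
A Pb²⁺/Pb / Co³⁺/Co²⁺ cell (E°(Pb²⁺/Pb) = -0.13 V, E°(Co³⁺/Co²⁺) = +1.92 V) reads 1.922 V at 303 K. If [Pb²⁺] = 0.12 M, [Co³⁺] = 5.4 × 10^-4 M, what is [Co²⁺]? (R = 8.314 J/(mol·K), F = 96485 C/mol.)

0.21 M

From the Nernst equation, ln Q = nF(E° − E)/RT = 2×96485×(2.05 − 1.922)/(8.314×303) = 9.805, so Q = 1.81 × 10^4.
With Q = [Pb²⁺]·[Co²⁺]^2/[Co³⁺]^2 and the known concentrations, [Co²⁺]^2 in the numerator gives [Co²⁺] = 0.21 M.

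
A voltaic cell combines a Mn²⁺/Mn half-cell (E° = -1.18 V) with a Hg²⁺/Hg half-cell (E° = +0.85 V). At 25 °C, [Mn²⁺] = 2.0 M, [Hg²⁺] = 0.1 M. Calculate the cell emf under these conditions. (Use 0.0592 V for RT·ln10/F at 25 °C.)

The Hg²⁺/Hg couple has the higher reduction potential and acts as the cathode, so E°_cell = +0.85 − (-1.18) = 2.03 V.
Balancing electrons gives n = 2; the reaction quotient is Q = [Mn²⁺]/[Hg²⁺] = 20.0.
At 25 °C, E = E° − (0.0592/n) log Q = 2.03 − (0.0592/2)(1.301) = 2.030 − 0.039 = 1.991 V.

1.99 V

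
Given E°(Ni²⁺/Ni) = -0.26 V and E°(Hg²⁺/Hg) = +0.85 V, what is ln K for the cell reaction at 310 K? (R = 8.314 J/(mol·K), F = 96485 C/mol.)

ln K = 83.1

E°_cell = +0.85 − (-0.26) = 1.11 V, with n = 2 electrons transferred.
At equilibrium E = 0, so the Nernst equation gives ln K = nFE°/RT = (2)(96485)(1.11)/((8.314)(310)) = 83.11.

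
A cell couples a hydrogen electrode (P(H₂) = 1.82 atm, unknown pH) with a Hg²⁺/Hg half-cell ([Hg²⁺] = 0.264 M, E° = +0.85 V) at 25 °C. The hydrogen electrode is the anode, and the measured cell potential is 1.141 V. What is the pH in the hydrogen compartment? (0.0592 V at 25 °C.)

E°_cell = 0.85 V and n = 2.
log Q = n(E° − E)/0.0592 = 2×(0.85 − 1.141)/0.0592 = -9.831.
With Q = [H⁺]^2 / ([Hg²⁺]·P(H₂)), solving for [H⁺] gives log[H⁺] = -5.075, so pH = 5.07.

pH = 5.07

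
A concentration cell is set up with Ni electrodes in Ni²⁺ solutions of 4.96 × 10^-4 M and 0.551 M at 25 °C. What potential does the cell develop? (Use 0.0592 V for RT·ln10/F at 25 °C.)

0.090 V

Both half-cells are Ni²⁺/Ni, so E°_cell = 0. The concentrated side is the cathode; the cell reaction moves Ni²⁺ from high to low concentration with n = 2.
Q = [Ni²⁺]_dilute/[Ni²⁺]_conc = 4.96 × 10^-4/0.551 = 9 × 10^-4.
E = 0 − (0.0592/2) log Q = −(0.0592/2)(-3.046) = 0.0902 V.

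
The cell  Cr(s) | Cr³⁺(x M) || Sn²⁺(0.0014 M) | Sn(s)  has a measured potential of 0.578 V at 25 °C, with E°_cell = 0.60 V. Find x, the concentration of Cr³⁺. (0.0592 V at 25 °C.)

6.8 × 10^-4 M

From the Nernst equation, log Q = n(E° − E)/0.0592 = 6(0.60 − 0.578)/0.0592 = 2.230, so Q = 170.
With Q = [Cr³⁺]^2/[Sn²⁺]^3 and the known concentrations, [Cr³⁺]^2 in the numerator gives [Cr³⁺] = 6.8 × 10^-4 M.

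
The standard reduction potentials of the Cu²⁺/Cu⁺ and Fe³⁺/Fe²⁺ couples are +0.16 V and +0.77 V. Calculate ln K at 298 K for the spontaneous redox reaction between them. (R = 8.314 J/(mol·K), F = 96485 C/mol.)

ln K = 23.8

E°_cell = +0.77 − (+0.16) = 0.61 V, with n = 1 electron transferred.
At equilibrium E = 0, so the Nernst equation gives ln K = nFE°/RT = (1)(96485)(0.61)/((8.314)(298)) = 23.76.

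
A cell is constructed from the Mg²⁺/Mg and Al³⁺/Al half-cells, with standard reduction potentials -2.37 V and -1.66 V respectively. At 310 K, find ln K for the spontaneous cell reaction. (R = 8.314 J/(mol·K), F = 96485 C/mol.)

E°_cell = -1.66 − (-2.37) = 0.71 V, with n = 6 electrons transferred.
At equilibrium E = 0, so the Nernst equation gives ln K = nFE°/RT = (6)(96485)(0.71)/((8.314)(310)) = 159.48.

ln K = 159.5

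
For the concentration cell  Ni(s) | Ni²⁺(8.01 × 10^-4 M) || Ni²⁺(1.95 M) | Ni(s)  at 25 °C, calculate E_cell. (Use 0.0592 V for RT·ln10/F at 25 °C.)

Both half-cells are Ni²⁺/Ni, so E°_cell = 0. The concentrated side is the cathode; the cell reaction moves Ni²⁺ from high to low concentration with n = 2.
Q = [Ni²⁺]_dilute/[Ni²⁺]_conc = 8.01 × 10^-4/1.95 = 4.11 × 10^-4.
E = 0 − (0.0592/2) log Q = −(0.0592/2)(-3.386) = 0.1002 V.

0.10 V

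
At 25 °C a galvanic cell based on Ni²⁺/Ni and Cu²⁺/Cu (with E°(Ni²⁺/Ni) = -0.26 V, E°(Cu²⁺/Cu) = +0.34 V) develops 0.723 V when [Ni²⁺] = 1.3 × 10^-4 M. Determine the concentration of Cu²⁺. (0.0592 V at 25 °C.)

From the Nernst equation, log Q = n(E° − E)/0.0592 = 2(0.60 − 0.723)/0.0592 = -4.155, so Q = 6.99 × 10^-5.
With Q = [Ni²⁺]/[Cu²⁺] and the known concentrations, [Cu²⁺] in the denominator gives [Cu²⁺] = 1.9 M.

1.9 M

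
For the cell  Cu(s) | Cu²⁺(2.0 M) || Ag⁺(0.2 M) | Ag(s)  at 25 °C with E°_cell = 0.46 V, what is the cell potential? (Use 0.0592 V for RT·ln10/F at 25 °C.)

0.410 V

Balancing electrons gives n = 2; the reaction quotient is Q = [Cu²⁺]/[Ag⁺]^2 = 50.0.
At 25 °C, E = E° − (0.0592/n) log Q = 0.46 − (0.0592/2)(1.699) = 0.460 − 0.050 = 0.410 V.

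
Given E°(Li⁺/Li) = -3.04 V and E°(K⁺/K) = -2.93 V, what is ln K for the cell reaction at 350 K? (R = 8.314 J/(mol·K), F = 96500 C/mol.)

E°_cell = -2.93 − (-3.04) = 0.11 V, with n = 1 electron transferred.
At equilibrium E = 0, so the Nernst equation gives ln K = nFE°/RT = (1)(96500)(0.11)/((8.314)(350)) = 3.65.

ln K = 3.6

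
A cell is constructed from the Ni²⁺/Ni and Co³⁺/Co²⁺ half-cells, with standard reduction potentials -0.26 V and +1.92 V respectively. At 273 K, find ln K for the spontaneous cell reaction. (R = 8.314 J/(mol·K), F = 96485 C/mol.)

ln K = 185.3

E°_cell = +1.92 − (-0.26) = 2.18 V, with n = 2 electrons transferred.
At equilibrium E = 0, so the Nernst equation gives ln K = nFE°/RT = (2)(96485)(2.18)/((8.314)(273)) = 185.34.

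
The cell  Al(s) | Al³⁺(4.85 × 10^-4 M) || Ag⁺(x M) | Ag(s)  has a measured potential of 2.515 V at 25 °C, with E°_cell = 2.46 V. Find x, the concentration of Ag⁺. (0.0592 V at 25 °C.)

From the Nernst equation, log Q = n(E° − E)/0.0592 = 3(2.46 − 2.515)/0.0592 = -2.787, so Q = 0.00163.
With Q = [Al³⁺]/[Ag⁺]^3 and the known concentrations, [Ag⁺]^3 in the denominator gives [Ag⁺] = 0.67 M.

0.67 M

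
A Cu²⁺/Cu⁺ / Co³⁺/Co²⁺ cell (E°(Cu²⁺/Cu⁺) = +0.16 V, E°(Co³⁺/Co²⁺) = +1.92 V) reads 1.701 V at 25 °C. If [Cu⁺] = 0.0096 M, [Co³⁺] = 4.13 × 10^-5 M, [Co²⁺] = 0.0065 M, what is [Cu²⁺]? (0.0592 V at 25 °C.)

6.1 × 10^-4 M

From the Nernst equation, log Q = n(E° − E)/0.0592 = 1(1.76 − 1.701)/0.0592 = 0.997, so Q = 9.92.
With Q = [Cu²⁺]·[Co²⁺]/([Cu⁺]·[Co³⁺]) and the known concentrations, [Cu²⁺] in the numerator gives [Cu²⁺] = 6.1 × 10^-4 M.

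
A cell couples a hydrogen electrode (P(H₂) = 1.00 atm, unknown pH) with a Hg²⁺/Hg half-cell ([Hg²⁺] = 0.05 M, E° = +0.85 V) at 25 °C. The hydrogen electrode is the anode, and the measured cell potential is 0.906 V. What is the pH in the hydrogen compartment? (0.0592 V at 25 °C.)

pH = 1.60

E°_cell = 0.85 V and n = 2.
log Q = n(E° − E)/0.0592 = 2×(0.85 − 0.906)/0.0592 = -1.892.
With Q = [H⁺]^2 / ([Hg²⁺]·P(H₂)), solving for [H⁺] gives log[H⁺] = -1.596, so pH = 1.60.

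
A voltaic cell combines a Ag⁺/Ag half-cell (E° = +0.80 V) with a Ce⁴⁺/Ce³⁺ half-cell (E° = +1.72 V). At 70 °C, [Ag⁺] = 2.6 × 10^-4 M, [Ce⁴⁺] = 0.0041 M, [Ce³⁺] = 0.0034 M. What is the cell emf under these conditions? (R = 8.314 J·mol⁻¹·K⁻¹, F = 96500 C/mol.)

1.17 V

The Ce⁴⁺/Ce³⁺ couple has the higher reduction potential and acts as the cathode, so E°_cell = +1.72 − (+0.80) = 0.92 V.
Balancing electrons gives n = 1; the reaction quotient is Q = [Ag⁺]·[Ce³⁺]/[Ce⁴⁺] = 2.16 × 10^-4.
E = E° − (RT/nF) ln Q = 0.92 − (8.314×343)/(1×96500) × (-8.442) = 0.920 + 0.249 = 1.169 V.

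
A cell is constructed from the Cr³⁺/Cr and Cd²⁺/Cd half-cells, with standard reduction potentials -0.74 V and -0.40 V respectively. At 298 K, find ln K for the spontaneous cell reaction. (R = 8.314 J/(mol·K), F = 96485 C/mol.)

ln K = 79.4

E°_cell = -0.40 − (-0.74) = 0.34 V, with n = 6 electrons transferred.
At equilibrium E = 0, so the Nernst equation gives ln K = nFE°/RT = (6)(96485)(0.34)/((8.314)(298)) = 79.44.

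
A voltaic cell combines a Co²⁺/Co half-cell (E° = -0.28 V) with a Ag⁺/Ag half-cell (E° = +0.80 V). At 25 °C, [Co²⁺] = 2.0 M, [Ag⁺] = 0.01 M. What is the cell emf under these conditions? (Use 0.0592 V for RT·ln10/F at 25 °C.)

0.953 V

The Ag⁺/Ag couple has the higher reduction potential and acts as the cathode, so E°_cell = +0.80 − (-0.28) = 1.08 V.
Balancing electrons gives n = 2; the reaction quotient is Q = [Co²⁺]/[Ag⁺]^2 = 2 × 10^4.
At 25 °C, E = E° − (0.0592/n) log Q = 1.08 − (0.0592/2)(4.301) = 1.080 − 0.127 = 0.953 V.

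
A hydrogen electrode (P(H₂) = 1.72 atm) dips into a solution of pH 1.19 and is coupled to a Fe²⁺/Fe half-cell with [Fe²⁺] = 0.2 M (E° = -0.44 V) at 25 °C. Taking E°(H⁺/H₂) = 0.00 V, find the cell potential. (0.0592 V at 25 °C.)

0.38 V

The hydrogen couple is the cathode, so E°_cell = 0.44 V; n = 2.
[H⁺] = 10^(−1.19) = 0.065 M, and Q = [Fe²⁺]·P(H₂) / [H⁺]^2 = 82.5.
E = E° − (0.0592/2) log Q = 0.44 − (0.0592/2)(1.917) = 0.383 V.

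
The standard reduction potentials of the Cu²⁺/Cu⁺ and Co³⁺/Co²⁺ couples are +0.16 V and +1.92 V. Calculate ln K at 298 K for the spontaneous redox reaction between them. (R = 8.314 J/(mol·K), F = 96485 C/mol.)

ln K = 68.5

E°_cell = +1.92 − (+0.16) = 1.76 V, with n = 1 electron transferred.
At equilibrium E = 0, so the Nernst equation gives ln K = nFE°/RT = (1)(96485)(1.76)/((8.314)(298)) = 68.54.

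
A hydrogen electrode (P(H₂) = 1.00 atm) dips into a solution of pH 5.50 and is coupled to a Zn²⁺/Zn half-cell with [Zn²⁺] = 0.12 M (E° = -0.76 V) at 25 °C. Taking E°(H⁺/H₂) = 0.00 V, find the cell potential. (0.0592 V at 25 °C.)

The hydrogen couple is the cathode, so E°_cell = 0.76 V; n = 2.
[H⁺] = 10^(−5.50) = 3.2 × 10^-6 M, and Q = [Zn²⁺]·P(H₂) / [H⁺]^2 = 1.2 × 10^10.
E = E° − (0.0592/2) log Q = 0.76 − (0.0592/2)(10.079) = 0.462 V.

0.46 V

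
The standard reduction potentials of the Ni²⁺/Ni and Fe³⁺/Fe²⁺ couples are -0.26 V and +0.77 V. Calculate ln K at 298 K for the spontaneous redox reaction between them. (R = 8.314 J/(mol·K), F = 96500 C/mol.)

ln K = 80.2

E°_cell = +0.77 − (-0.26) = 1.03 V, with n = 2 electrons transferred.
At equilibrium E = 0, so the Nernst equation gives ln K = nFE°/RT = (2)(96500)(1.03)/((8.314)(298)) = 80.24.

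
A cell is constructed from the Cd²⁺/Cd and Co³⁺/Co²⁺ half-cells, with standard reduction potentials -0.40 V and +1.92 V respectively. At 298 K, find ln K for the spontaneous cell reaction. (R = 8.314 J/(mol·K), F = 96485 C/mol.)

E°_cell = +1.92 − (-0.40) = 2.32 V, with n = 2 electrons transferred.
At equilibrium E = 0, so the Nernst equation gives ln K = nFE°/RT = (2)(96485)(2.32)/((8.314)(298)) = 180.70.

ln K = 180.7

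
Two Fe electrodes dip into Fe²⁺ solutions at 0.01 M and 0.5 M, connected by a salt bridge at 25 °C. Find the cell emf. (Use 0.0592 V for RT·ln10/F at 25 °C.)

Both half-cells are Fe²⁺/Fe, so E°_cell = 0. The concentrated side is the cathode; the cell reaction moves Fe²⁺ from high to low concentration with n = 2.
Q = [Fe²⁺]_dilute/[Fe²⁺]_conc = 0.01/0.5 = 0.0200.
E = 0 − (0.0592/2) log Q = −(0.0592/2)(-1.699) = 0.0503 V.

0.050 V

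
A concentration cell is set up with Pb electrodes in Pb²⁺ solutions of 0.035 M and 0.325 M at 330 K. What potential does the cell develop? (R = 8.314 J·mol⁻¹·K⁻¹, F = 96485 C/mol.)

Both half-cells are Pb²⁺/Pb, so E°_cell = 0. The concentrated side is the cathode; the cell reaction moves Pb²⁺ from high to low concentration with n = 2.
Q = [Pb²⁺]_dilute/[Pb²⁺]_conc = 0.035/0.325 = 0.108.
E = 0 − (RT/nF) ln Q = −((8.314×330)/(2×96485))(-2.228) = 0.0317 V.

0.032 V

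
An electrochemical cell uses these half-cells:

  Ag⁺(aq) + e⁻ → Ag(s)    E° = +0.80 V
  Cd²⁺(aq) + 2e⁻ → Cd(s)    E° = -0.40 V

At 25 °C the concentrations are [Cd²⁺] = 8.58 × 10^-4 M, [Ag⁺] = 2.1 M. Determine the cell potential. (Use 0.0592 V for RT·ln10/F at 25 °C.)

The Ag⁺/Ag couple has the higher reduction potential and acts as the cathode, so E°_cell = +0.80 − (-0.40) = 1.20 V.
Balancing electrons gives n = 2; the reaction quotient is Q = [Cd²⁺]/[Ag⁺]^2 = 1.95 × 10^-4.
At 25 °C, E = E° − (0.0592/n) log Q = 1.20 − (0.0592/2)(-3.711) = 1.200 + 0.110 = 1.310 V.

1.31 V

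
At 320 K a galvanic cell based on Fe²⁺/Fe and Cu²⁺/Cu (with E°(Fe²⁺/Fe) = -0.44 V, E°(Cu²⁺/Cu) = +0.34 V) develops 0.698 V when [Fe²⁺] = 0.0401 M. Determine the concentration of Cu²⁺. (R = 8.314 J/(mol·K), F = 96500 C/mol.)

1 × 10^-4 M

From the Nernst equation, ln Q = nF(E° − E)/RT = 2×96500×(0.78 − 0.698)/(8.314×320) = 5.949, so Q = 383.
With Q = [Fe²⁺]/[Cu²⁺] and the known concentrations, [Cu²⁺] in the denominator gives [Cu²⁺] = 1 × 10^-4 M.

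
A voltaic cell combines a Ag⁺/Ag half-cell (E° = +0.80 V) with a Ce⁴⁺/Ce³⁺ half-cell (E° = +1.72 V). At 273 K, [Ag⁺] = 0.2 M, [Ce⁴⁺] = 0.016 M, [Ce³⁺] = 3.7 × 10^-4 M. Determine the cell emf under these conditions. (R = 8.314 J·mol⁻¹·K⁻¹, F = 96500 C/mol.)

The Ce⁴⁺/Ce³⁺ couple has the higher reduction potential and acts as the cathode, so E°_cell = +1.72 − (+0.80) = 0.92 V.
Balancing electrons gives n = 1; the reaction quotient is Q = [Ag⁺]·[Ce³⁺]/[Ce⁴⁺] = 0.00463.
E = E° − (RT/nF) ln Q = 0.92 − (8.314×273)/(1×96500) × (-5.376) = 0.920 + 0.126 = 1.046 V.

1.05 V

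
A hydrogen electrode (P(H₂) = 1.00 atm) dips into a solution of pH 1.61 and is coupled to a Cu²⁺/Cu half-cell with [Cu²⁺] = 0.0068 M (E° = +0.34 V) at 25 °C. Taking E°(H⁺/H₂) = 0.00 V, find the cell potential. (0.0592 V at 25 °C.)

0.37 V

The Cu²⁺/Cu couple is the cathode, so E°_cell = 0.34 V; n = 2.
[H⁺] = 10^(−1.61) = 0.025 M, and Q = [H⁺]^2 / ([Cu²⁺]·P(H₂)) = 0.0886.
E = E° − (0.0592/2) log Q = 0.34 − (0.0592/2)(-1.053) = 0.371 V.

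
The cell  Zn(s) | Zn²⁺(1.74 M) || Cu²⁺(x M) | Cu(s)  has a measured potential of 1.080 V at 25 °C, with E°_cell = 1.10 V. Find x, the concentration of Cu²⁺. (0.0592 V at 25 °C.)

0.37 M

From the Nernst equation, log Q = n(E° − E)/0.0592 = 2(1.10 − 1.080)/0.0592 = 0.676, so Q = 4.74.
With Q = [Zn²⁺]/[Cu²⁺] and the known concentrations, [Cu²⁺] in the denominator gives [Cu²⁺] = 0.37 M.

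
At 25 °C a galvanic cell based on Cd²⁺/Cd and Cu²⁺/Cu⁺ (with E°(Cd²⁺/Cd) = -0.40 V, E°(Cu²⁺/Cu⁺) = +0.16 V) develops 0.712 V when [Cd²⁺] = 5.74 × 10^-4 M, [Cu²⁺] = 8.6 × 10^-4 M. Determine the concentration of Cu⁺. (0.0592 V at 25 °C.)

From the Nernst equation, log Q = n(E° − E)/0.0592 = 2(0.56 − 0.712)/0.0592 = -5.135, so Q = 7.33 × 10^-6.
With Q = [Cd²⁺]·[Cu⁺]^2/[Cu²⁺]^2 and the known concentrations, [Cu⁺]^2 in the numerator gives [Cu⁺] = 9.7 × 10^-5 M.

9.7 × 10^-5 M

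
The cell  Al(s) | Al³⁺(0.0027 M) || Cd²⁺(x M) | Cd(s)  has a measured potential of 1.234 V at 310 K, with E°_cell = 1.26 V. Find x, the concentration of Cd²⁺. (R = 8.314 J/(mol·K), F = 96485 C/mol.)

0.0028 M

From the Nernst equation, ln Q = nF(E° − E)/RT = 6×96485×(1.26 − 1.234)/(8.314×310) = 5.840, so Q = 344.
With Q = [Al³⁺]^2/[Cd²⁺]^3 and the known concentrations, [Cd²⁺]^3 in the denominator gives [Cd²⁺] = 0.0028 M.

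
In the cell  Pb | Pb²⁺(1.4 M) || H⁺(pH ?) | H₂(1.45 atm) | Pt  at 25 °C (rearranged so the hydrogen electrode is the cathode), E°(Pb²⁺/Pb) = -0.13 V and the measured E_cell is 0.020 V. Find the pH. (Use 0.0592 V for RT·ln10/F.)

pH = 1.70

E°_cell = 0.13 V and n = 2.
log Q = n(E° − E)/0.0592 = 2×(0.13 − 0.020)/0.0592 = 3.716.
With Q = [Pb²⁺]·P(H₂) / [H⁺]^2, solving for [H⁺] gives log[H⁺] = -1.704, so pH = 1.70.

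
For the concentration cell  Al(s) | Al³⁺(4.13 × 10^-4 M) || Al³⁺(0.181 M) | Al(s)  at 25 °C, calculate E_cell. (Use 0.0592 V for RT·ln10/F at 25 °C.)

Both half-cells are Al³⁺/Al, so E°_cell = 0. The concentrated side is the cathode; the cell reaction moves Al³⁺ from high to low concentration with n = 3.
Q = [Al³⁺]_dilute/[Al³⁺]_conc = 4.13 × 10^-4/0.181 = 0.00228.
E = 0 − (0.0592/3) log Q = −(0.0592/3)(-2.642) = 0.0521 V.

0.052 V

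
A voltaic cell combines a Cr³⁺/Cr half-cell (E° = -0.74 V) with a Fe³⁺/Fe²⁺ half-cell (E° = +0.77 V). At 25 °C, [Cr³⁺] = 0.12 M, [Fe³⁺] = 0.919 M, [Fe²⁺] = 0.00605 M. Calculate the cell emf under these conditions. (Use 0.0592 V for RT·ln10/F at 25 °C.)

The Fe³⁺/Fe²⁺ couple has the higher reduction potential and acts as the cathode, so E°_cell = +0.77 − (-0.74) = 1.51 V.
Balancing electrons gives n = 3; the reaction quotient is Q = [Cr³⁺]·[Fe²⁺]^3/[Fe³⁺]^3 = 3.42 × 10^-8.
At 25 °C, E = E° − (0.0592/n) log Q = 1.51 − (0.0592/3)(-7.465) = 1.510 + 0.147 = 1.657 V.

1.66 V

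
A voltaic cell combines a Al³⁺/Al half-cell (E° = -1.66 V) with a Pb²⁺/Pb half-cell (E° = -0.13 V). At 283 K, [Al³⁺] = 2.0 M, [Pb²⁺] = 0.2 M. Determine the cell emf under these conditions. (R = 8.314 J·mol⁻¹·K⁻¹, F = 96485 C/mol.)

1.50 V

The Pb²⁺/Pb couple has the higher reduction potential and acts as the cathode, so E°_cell = -0.13 − (-1.66) = 1.53 V.
Balancing electrons gives n = 6; the reaction quotient is Q = [Al³⁺]^2/[Pb²⁺]^3 = 500.
E = E° − (RT/nF) ln Q = 1.53 − (8.314×283)/(6×96485) × (6.215) = 1.530 − 0.025 = 1.505 V.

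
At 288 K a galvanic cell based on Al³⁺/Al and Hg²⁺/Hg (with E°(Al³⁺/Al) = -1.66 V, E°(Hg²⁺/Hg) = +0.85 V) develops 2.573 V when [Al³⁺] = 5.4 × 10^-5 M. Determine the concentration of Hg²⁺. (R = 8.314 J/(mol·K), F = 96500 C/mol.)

0.23 M

From the Nernst equation, ln Q = nF(E° − E)/RT = 6×96500×(2.51 − 2.573)/(8.314×288) = -15.234, so Q = 2.42 × 10^-7.
With Q = [Al³⁺]^2/[Hg²⁺]^3 and the known concentrations, [Hg²⁺]^3 in the denominator gives [Hg²⁺] = 0.23 M.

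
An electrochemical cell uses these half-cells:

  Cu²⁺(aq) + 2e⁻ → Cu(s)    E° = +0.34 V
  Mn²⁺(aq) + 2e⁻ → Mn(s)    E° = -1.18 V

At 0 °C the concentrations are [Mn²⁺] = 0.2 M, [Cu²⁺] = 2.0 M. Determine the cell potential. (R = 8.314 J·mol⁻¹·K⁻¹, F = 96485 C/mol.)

1.55 V

The Cu²⁺/Cu couple has the higher reduction potential and acts as the cathode, so E°_cell = +0.34 − (-1.18) = 1.52 V.
Balancing electrons gives n = 2; the reaction quotient is Q = [Mn²⁺]/[Cu²⁺] = 0.100.
E = E° − (RT/nF) ln Q = 1.52 − (8.314×273)/(2×96485) × (-2.303) = 1.520 + 0.027 = 1.547 V.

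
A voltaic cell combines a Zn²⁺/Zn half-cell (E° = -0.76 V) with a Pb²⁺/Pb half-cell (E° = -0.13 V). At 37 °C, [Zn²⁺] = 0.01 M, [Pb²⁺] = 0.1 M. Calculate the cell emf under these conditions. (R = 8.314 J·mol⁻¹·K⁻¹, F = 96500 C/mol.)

The Pb²⁺/Pb couple has the higher reduction potential and acts as the cathode, so E°_cell = -0.13 − (-0.76) = 0.63 V.
Balancing electrons gives n = 2; the reaction quotient is Q = [Zn²⁺]/[Pb²⁺] = 0.100.
E = E° − (RT/nF) ln Q = 0.63 − (8.314×310)/(2×96500) × (-2.303) = 0.630 + 0.031 = 0.661 V.

0.661 V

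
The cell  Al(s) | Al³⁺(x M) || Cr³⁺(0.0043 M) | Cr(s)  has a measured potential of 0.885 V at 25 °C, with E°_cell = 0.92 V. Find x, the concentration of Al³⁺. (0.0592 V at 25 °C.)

0.26 M

From the Nernst equation, log Q = n(E° − E)/0.0592 = 3(0.92 − 0.885)/0.0592 = 1.774, so Q = 59.4.
With Q = [Al³⁺]/[Cr³⁺] and the known concentrations, [Al³⁺] in the numerator gives [Al³⁺] = 0.26 M.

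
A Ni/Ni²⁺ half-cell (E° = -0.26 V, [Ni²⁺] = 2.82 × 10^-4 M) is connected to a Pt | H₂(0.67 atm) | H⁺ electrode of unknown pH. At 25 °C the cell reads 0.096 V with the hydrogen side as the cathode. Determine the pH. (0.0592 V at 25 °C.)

pH = 4.63

E°_cell = 0.26 V and n = 2.
log Q = n(E° − E)/0.0592 = 2×(0.26 − 0.096)/0.0592 = 5.541.
With Q = [Ni²⁺]·P(H₂) / [H⁺]^2, solving for [H⁺] gives log[H⁺] = -4.632, so pH = 4.63.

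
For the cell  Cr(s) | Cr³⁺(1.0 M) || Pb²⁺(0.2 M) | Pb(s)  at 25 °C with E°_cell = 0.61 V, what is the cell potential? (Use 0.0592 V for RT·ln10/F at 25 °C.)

Balancing electrons gives n = 6; the reaction quotient is Q = [Cr³⁺]^2/[Pb²⁺]^3 = 125.
At 25 °C, E = E° − (0.0592/n) log Q = 0.61 − (0.0592/6)(2.097) = 0.610 − 0.021 = 0.589 V.

0.589 V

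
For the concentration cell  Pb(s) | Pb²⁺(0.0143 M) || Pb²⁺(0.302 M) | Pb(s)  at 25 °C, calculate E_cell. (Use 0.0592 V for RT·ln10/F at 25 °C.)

0.039 V

Both half-cells are Pb²⁺/Pb, so E°_cell = 0. The concentrated side is the cathode; the cell reaction moves Pb²⁺ from high to low concentration with n = 2.
Q = [Pb²⁺]_dilute/[Pb²⁺]_conc = 0.0143/0.302 = 0.0474.
E = 0 − (0.0592/2) log Q = −(0.0592/2)(-1.325) = 0.0392 V.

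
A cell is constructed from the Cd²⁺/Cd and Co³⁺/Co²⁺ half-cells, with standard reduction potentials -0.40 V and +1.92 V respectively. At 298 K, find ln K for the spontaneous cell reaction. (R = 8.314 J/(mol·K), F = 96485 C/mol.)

E°_cell = +1.92 − (-0.40) = 2.32 V, with n = 2 electrons transferred.
At equilibrium E = 0, so the Nernst equation gives ln K = nFE°/RT = (2)(96485)(2.32)/((8.314)(298)) = 180.70.

ln K = 180.7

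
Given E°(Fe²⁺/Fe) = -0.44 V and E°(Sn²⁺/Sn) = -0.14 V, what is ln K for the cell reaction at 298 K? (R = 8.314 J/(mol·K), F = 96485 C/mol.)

E°_cell = -0.14 − (-0.44) = 0.30 V, with n = 2 electrons transferred.
At equilibrium E = 0, so the Nernst equation gives ln K = nFE°/RT = (2)(96485)(0.30)/((8.314)(298)) = 23.37.

ln K = 23.4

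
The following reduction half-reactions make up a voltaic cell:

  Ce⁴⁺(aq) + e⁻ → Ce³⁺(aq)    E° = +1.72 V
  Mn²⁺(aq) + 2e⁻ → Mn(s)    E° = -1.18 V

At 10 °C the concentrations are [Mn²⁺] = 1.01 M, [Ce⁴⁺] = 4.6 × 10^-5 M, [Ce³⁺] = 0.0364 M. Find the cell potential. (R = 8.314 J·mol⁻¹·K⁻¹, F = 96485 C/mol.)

2.74 V

The Ce⁴⁺/Ce³⁺ couple has the higher reduction potential and acts as the cathode, so E°_cell = +1.72 − (-1.18) = 2.90 V.
Balancing electrons gives n = 2; the reaction quotient is Q = [Mn²⁺]·[Ce³⁺]^2/[Ce⁴⁺]^2 = 6.32 × 10^5.
E = E° − (RT/nF) ln Q = 2.90 − (8.314×283)/(2×96485) × (13.357) = 2.900 − 0.163 = 2.737 V.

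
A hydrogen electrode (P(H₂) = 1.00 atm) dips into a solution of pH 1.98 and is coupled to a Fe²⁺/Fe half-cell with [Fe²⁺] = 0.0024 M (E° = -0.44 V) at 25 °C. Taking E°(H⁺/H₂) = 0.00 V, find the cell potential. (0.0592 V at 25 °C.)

0.40 V

The hydrogen couple is the cathode, so E°_cell = 0.44 V; n = 2.
[H⁺] = 10^(−1.98) = 0.010 M, and Q = [Fe²⁺]·P(H₂) / [H⁺]^2 = 21.9.
E = E° − (0.0592/2) log Q = 0.44 − (0.0592/2)(1.340) = 0.400 V.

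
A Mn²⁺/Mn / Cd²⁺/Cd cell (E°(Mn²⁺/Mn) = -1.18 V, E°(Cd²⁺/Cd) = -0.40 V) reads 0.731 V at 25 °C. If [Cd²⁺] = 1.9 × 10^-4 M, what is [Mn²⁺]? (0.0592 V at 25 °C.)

0.0086 M

From the Nernst equation, log Q = n(E° − E)/0.0592 = 2(0.78 − 0.731)/0.0592 = 1.655, so Q = 45.2.
With Q = [Mn²⁺]/[Cd²⁺] and the known concentrations, [Mn²⁺] in the numerator gives [Mn²⁺] = 0.0086 M.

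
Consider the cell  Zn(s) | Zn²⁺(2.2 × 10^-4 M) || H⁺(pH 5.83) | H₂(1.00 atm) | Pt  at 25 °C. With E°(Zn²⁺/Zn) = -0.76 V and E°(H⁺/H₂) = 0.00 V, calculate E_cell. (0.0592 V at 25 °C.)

The hydrogen couple is the cathode, so E°_cell = 0.76 V; n = 2.
[H⁺] = 10^(−5.83) = 1.5 × 10^-6 M, and Q = [Zn²⁺]·P(H₂) / [H⁺]^2 = 1.01 × 10^8.
E = E° − (0.0592/2) log Q = 0.76 − (0.0592/2)(8.002) = 0.523 V.

0.52 V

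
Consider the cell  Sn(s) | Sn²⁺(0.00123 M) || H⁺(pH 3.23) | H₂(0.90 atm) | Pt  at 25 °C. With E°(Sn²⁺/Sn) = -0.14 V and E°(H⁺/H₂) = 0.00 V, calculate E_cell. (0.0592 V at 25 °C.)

The hydrogen couple is the cathode, so E°_cell = 0.14 V; n = 2.
[H⁺] = 10^(−3.23) = 5.9 × 10^-4 M, and Q = [Sn²⁺]·P(H₂) / [H⁺]^2 = 3190.
E = E° − (0.0592/2) log Q = 0.14 − (0.0592/2)(3.504) = 0.036 V.

0.036 V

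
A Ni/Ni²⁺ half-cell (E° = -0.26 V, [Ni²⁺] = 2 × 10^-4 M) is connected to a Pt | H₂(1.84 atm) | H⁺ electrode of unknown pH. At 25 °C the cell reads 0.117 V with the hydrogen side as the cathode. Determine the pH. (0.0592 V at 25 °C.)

E°_cell = 0.26 V and n = 2.
log Q = n(E° − E)/0.0592 = 2×(0.26 − 0.117)/0.0592 = 4.831.
With Q = [Ni²⁺]·P(H₂) / [H⁺]^2, solving for [H⁺] gives log[H⁺] = -4.133, so pH = 4.13.

pH = 4.13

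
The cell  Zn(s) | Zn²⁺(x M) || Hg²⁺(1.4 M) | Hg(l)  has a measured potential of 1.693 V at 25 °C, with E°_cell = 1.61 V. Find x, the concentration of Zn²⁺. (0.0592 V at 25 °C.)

0.0022 M

From the Nernst equation, log Q = n(E° − E)/0.0592 = 2(1.61 − 1.693)/0.0592 = -2.804, so Q = 0.00157.
With Q = [Zn²⁺]/[Hg²⁺] and the known concentrations, [Zn²⁺] in the numerator gives [Zn²⁺] = 0.0022 M.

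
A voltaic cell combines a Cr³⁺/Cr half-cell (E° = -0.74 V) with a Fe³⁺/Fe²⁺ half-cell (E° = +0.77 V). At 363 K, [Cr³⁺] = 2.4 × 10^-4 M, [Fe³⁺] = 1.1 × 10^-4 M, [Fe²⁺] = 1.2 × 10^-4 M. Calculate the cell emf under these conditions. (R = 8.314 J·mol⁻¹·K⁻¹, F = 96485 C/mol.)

The Fe³⁺/Fe²⁺ couple has the higher reduction potential and acts as the cathode, so E°_cell = +0.77 − (-0.74) = 1.51 V.
Balancing electrons gives n = 3; the reaction quotient is Q = [Cr³⁺]·[Fe²⁺]^3/[Fe³⁺]^3 = 3.12 × 10^-4.
E = E° − (RT/nF) ln Q = 1.51 − (8.314×363)/(3×96485) × (-8.074) = 1.510 + 0.084 = 1.594 V.

1.59 V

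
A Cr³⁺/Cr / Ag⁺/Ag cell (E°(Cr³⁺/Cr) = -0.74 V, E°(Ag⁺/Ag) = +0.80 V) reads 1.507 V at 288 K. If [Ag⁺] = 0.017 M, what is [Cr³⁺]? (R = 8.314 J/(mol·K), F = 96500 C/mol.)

From the Nernst equation, ln Q = nF(E° − E)/RT = 3×96500×(1.54 − 1.507)/(8.314×288) = 3.990, so Q = 54.0.
With Q = [Cr³⁺]/[Ag⁺]^3 and the known concentrations, [Cr³⁺] in the numerator gives [Cr³⁺] = 2.7 × 10^-4 M.

2.7 × 10^-4 M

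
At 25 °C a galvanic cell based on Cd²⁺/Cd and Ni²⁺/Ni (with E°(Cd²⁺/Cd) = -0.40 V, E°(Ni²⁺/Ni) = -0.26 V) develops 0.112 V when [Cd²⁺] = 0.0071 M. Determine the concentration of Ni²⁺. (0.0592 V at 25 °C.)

From the Nernst equation, log Q = n(E° − E)/0.0592 = 2(0.14 − 0.112)/0.0592 = 0.946, so Q = 8.83.
With Q = [Cd²⁺]/[Ni²⁺] and the known concentrations, [Ni²⁺] in the denominator gives [Ni²⁺] = 8 × 10^-4 M.

8 × 10^-4 M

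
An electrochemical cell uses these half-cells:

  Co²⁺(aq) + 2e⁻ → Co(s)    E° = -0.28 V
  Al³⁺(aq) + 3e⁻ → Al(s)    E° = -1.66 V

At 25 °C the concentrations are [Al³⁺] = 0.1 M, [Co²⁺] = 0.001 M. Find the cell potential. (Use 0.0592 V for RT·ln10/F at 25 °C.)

1.31 V

The Co²⁺/Co couple has the higher reduction potential and acts as the cathode, so E°_cell = -0.28 − (-1.66) = 1.38 V.
Balancing electrons gives n = 6; the reaction quotient is Q = [Al³⁺]^2/[Co²⁺]^3 = 1 × 10^7.
At 25 °C, E = E° − (0.0592/n) log Q = 1.38 − (0.0592/6)(7.000) = 1.380 − 0.069 = 1.311 V.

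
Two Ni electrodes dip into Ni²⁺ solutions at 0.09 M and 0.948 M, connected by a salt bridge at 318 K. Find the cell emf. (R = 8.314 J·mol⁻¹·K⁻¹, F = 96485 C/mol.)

0.032 V

Both half-cells are Ni²⁺/Ni, so E°_cell = 0. The concentrated side is the cathode; the cell reaction moves Ni²⁺ from high to low concentration with n = 2.
Q = [Ni²⁺]_dilute/[Ni²⁺]_conc = 0.09/0.948 = 0.0949.
E = 0 − (RT/nF) ln Q = −((8.314×318)/(2×96485))(-2.355) = 0.0323 V.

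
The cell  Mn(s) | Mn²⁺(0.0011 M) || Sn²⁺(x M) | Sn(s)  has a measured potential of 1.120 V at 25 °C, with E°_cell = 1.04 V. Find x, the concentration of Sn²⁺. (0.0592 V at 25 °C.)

0.55 M

From the Nernst equation, log Q = n(E° − E)/0.0592 = 2(1.04 − 1.120)/0.0592 = -2.703, so Q = 0.00198.
With Q = [Mn²⁺]/[Sn²⁺] and the known concentrations, [Sn²⁺] in the denominator gives [Sn²⁺] = 0.55 M.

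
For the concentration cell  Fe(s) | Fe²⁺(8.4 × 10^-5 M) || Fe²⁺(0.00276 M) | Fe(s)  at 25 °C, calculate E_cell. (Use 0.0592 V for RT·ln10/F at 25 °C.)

0.045 V

Both half-cells are Fe²⁺/Fe, so E°_cell = 0. The concentrated side is the cathode; the cell reaction moves Fe²⁺ from high to low concentration with n = 2.
Q = [Fe²⁺]_dilute/[Fe²⁺]_conc = 8.4 × 10^-5/0.00276 = 0.0304.
E = 0 − (0.0592/2) log Q = −(0.0592/2)(-1.517) = 0.0449 V.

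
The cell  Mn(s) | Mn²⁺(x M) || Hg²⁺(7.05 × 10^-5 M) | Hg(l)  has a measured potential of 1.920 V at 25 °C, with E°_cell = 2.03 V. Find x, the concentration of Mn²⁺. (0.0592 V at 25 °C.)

0.37 M

From the Nernst equation, log Q = n(E° − E)/0.0592 = 2(2.03 − 1.920)/0.0592 = 3.716, so Q = 5200.
With Q = [Mn²⁺]/[Hg²⁺] and the known concentrations, [Mn²⁺] in the numerator gives [Mn²⁺] = 0.37 M.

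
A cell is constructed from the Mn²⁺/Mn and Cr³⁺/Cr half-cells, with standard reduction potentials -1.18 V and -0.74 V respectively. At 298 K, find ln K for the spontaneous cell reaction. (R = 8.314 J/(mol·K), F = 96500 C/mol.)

E°_cell = -0.74 − (-1.18) = 0.44 V, with n = 6 electrons transferred.
At equilibrium E = 0, so the Nernst equation gives ln K = nFE°/RT = (6)(96500)(0.44)/((8.314)(298)) = 102.83.

ln K = 102.8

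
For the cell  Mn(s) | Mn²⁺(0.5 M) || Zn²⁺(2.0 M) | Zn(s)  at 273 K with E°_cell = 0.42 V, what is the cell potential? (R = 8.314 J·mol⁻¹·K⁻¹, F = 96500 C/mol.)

Balancing electrons gives n = 2; the reaction quotient is Q = [Mn²⁺]/[Zn²⁺] = 0.250.
E = E° − (RT/nF) ln Q = 0.42 − (8.314×273)/(2×96500) × (-1.386) = 0.420 + 0.016 = 0.436 V.

0.436 V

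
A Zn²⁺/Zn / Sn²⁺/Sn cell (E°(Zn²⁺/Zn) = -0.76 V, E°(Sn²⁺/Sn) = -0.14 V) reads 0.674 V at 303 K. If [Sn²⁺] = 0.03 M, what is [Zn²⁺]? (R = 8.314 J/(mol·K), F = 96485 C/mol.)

From the Nernst equation, ln Q = nF(E° − E)/RT = 2×96485×(0.62 − 0.674)/(8.314×303) = -4.136, so Q = 0.0160.
With Q = [Zn²⁺]/[Sn²⁺] and the known concentrations, [Zn²⁺] in the numerator gives [Zn²⁺] = 4.8 × 10^-4 M.

4.8 × 10^-4 M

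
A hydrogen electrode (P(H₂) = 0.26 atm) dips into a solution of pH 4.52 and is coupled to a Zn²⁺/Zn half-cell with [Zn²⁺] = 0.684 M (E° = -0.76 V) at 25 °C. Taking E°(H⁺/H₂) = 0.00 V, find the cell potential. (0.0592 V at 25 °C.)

The hydrogen couple is the cathode, so E°_cell = 0.76 V; n = 2.
[H⁺] = 10^(−4.52) = 3 × 10^-5 M, and Q = [Zn²⁺]·P(H₂) / [H⁺]^2 = 1.95 × 10^8.
E = E° − (0.0592/2) log Q = 0.76 − (0.0592/2)(8.290) = 0.515 V.

0.51 V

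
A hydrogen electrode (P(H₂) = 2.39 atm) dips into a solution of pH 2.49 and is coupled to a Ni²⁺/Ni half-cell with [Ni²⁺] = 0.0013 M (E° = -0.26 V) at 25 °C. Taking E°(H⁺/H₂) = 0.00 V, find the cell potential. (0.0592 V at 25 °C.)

The hydrogen couple is the cathode, so E°_cell = 0.26 V; n = 2.
[H⁺] = 10^(−2.49) = 0.0032 M, and Q = [Ni²⁺]·P(H₂) / [H⁺]^2 = 297.
E = E° − (0.0592/2) log Q = 0.26 − (0.0592/2)(2.472) = 0.187 V.

0.19 V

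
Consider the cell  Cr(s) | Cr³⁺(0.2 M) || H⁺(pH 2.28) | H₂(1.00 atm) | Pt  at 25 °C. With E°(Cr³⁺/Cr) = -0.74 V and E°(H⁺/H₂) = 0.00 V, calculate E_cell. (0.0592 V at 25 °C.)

The hydrogen couple is the cathode, so E°_cell = 0.74 V; n = 6.
[H⁺] = 10^(−2.28) = 0.0052 M, and Q = [Cr³⁺]^2·P(H₂)^3 / [H⁺]^6 = 1.91 × 10^12.
E = E° − (0.0592/6) log Q = 0.74 − (0.0592/6)(12.282) = 0.619 V.

0.62 V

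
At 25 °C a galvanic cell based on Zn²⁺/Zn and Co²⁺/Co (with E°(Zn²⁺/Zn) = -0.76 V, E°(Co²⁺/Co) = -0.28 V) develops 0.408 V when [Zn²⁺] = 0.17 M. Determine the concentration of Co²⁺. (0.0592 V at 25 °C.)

6.3 × 10^-4 M

From the Nernst equation, log Q = n(E° − E)/0.0592 = 2(0.48 − 0.408)/0.0592 = 2.432, so Q = 271.
With Q = [Zn²⁺]/[Co²⁺] and the known concentrations, [Co²⁺] in the denominator gives [Co²⁺] = 6.3 × 10^-4 M.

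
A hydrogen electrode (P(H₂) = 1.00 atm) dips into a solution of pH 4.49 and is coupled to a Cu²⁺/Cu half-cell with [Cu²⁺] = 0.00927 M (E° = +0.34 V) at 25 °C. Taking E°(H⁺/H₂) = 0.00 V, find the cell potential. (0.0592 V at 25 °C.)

The Cu²⁺/Cu couple is the cathode, so E°_cell = 0.34 V; n = 2.
[H⁺] = 10^(−4.49) = 3.2 × 10^-5 M, and Q = [H⁺]^2 / ([Cu²⁺]·P(H₂)) = 1.13 × 10^-7.
E = E° − (0.0592/2) log Q = 0.34 − (0.0592/2)(-6.947) = 0.546 V.

0.55 V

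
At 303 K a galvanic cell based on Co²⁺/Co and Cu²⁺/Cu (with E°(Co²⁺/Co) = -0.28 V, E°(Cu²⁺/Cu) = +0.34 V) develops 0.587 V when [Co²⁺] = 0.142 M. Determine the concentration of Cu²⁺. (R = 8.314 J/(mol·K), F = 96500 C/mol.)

From the Nernst equation, ln Q = nF(E° − E)/RT = 2×96500×(0.62 − 0.587)/(8.314×303) = 2.528, so Q = 12.5.
With Q = [Co²⁺]/[Cu²⁺] and the known concentrations, [Cu²⁺] in the denominator gives [Cu²⁺] = 0.011 M.

0.011 M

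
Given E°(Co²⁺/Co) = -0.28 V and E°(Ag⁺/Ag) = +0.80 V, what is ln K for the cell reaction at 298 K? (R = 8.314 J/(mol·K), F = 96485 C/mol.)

E°_cell = +0.80 − (-0.28) = 1.08 V, with n = 2 electrons transferred.
At equilibrium E = 0, so the Nernst equation gives ln K = nFE°/RT = (2)(96485)(1.08)/((8.314)(298)) = 84.12.

ln K = 84.1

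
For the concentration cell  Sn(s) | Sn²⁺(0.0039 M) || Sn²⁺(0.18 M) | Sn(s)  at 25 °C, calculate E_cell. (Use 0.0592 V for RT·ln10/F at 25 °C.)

Both half-cells are Sn²⁺/Sn, so E°_cell = 0. The concentrated side is the cathode; the cell reaction moves Sn²⁺ from high to low concentration with n = 2.
Q = [Sn²⁺]_dilute/[Sn²⁺]_conc = 0.0039/0.18 = 0.0217.
E = 0 − (0.0592/2) log Q = −(0.0592/2)(-1.664) = 0.0493 V.

0.049 V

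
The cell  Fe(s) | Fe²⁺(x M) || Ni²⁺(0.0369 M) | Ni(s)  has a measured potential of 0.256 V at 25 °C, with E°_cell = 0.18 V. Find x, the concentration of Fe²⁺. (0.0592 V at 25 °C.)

From the Nernst equation, log Q = n(E° − E)/0.0592 = 2(0.18 − 0.256)/0.0592 = -2.568, so Q = 0.00271.
With Q = [Fe²⁺]/[Ni²⁺] and the known concentrations, [Fe²⁺] in the numerator gives [Fe²⁺] = 1 × 10^-4 M.

1 × 10^-4 M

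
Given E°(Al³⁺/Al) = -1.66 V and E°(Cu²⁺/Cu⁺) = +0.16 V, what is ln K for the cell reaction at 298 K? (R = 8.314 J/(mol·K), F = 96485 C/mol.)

E°_cell = +0.16 − (-1.66) = 1.82 V, with n = 3 electrons transferred.
At equilibrium E = 0, so the Nernst equation gives ln K = nFE°/RT = (3)(96485)(1.82)/((8.314)(298)) = 212.63.

ln K = 212.6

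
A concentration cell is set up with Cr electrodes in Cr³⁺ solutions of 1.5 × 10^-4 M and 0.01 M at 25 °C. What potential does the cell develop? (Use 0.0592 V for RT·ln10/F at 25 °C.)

Both half-cells are Cr³⁺/Cr, so E°_cell = 0. The concentrated side is the cathode; the cell reaction moves Cr³⁺ from high to low concentration with n = 3.
Q = [Cr³⁺]_dilute/[Cr³⁺]_conc = 1.5 × 10^-4/0.01 = 0.0150.
E = 0 − (0.0592/3) log Q = −(0.0592/3)(-1.824) = 0.0360 V.

0.036 V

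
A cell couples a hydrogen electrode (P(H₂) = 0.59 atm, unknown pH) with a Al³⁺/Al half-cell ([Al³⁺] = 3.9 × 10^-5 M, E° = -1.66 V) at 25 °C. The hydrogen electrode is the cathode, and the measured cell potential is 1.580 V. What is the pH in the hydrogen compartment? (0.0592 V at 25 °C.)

pH = 2.94

E°_cell = 1.66 V and n = 6.
log Q = n(E° − E)/0.0592 = 6×(1.66 − 1.580)/0.0592 = 8.108.
With Q = [Al³⁺]^2·P(H₂)^3 / [H⁺]^6, solving for [H⁺] gives log[H⁺] = -2.936, so pH = 2.94.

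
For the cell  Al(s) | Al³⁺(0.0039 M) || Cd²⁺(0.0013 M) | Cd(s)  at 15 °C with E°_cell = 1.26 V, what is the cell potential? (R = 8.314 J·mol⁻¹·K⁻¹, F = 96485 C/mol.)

1.22 V

Balancing electrons gives n = 6; the reaction quotient is Q = [Al³⁺]^2/[Cd²⁺]^3 = 6920.
E = E° − (RT/nF) ln Q = 1.26 − (8.314×288)/(6×96485) × (8.843) = 1.260 − 0.037 = 1.223 V.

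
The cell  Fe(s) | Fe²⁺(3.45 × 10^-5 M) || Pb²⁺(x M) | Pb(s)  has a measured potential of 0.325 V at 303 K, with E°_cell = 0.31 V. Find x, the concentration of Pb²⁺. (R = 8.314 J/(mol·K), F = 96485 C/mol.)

1.1 × 10^-4 M

From the Nernst equation, ln Q = nF(E° − E)/RT = 2×96485×(0.31 − 0.325)/(8.314×303) = -1.149, so Q = 0.317.
With Q = [Fe²⁺]/[Pb²⁺] and the known concentrations, [Pb²⁺] in the denominator gives [Pb²⁺] = 1.1 × 10^-4 M.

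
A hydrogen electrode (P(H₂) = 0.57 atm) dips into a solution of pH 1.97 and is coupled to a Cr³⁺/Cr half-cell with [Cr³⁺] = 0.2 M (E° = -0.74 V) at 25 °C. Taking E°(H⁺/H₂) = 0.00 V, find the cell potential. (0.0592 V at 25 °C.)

0.64 V

The hydrogen couple is the cathode, so E°_cell = 0.74 V; n = 6.
[H⁺] = 10^(−1.97) = 0.011 M, and Q = [Cr³⁺]^2·P(H₂)^3 / [H⁺]^6 = 4.89 × 10^9.
E = E° − (0.0592/6) log Q = 0.74 − (0.0592/6)(9.690) = 0.644 V.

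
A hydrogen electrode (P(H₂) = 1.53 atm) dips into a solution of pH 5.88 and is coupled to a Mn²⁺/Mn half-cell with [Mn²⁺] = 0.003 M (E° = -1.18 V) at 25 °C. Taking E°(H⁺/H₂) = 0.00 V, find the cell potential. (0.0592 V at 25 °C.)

The hydrogen couple is the cathode, so E°_cell = 1.18 V; n = 2.
[H⁺] = 10^(−5.88) = 1.3 × 10^-6 M, and Q = [Mn²⁺]·P(H₂) / [H⁺]^2 = 2.64 × 10^9.
E = E° − (0.0592/2) log Q = 1.18 − (0.0592/2)(9.422) = 0.901 V.

0.90 V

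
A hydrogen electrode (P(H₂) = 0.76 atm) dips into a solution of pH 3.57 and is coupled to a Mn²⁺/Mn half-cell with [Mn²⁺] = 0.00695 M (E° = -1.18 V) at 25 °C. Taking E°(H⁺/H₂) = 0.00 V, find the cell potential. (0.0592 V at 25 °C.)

The hydrogen couple is the cathode, so E°_cell = 1.18 V; n = 2.
[H⁺] = 10^(−3.57) = 2.7 × 10^-4 M, and Q = [Mn²⁺]·P(H₂) / [H⁺]^2 = 7.29 × 10^4.
E = E° − (0.0592/2) log Q = 1.18 − (0.0592/2)(4.863) = 1.036 V.

1.04 V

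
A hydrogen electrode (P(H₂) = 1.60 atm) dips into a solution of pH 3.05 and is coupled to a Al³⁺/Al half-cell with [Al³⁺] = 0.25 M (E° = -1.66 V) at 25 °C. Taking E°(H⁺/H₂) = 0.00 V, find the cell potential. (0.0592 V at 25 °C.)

1.49 V

The hydrogen couple is the cathode, so E°_cell = 1.66 V; n = 6.
[H⁺] = 10^(−3.05) = 8.9 × 10^-4 M, and Q = [Al³⁺]^2·P(H₂)^3 / [H⁺]^6 = 5.11 × 10^17.
E = E° − (0.0592/6) log Q = 1.66 − (0.0592/6)(17.708) = 1.485 V.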